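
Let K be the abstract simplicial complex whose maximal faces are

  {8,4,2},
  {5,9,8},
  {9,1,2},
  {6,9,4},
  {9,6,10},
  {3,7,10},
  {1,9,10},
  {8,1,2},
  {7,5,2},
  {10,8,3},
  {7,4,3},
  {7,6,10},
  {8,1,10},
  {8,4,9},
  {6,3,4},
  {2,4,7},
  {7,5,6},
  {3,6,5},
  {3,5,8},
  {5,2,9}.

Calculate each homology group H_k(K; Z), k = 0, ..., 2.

H_0 ≅ Z,  H_1 ≅ Z ⊕ Z/2Z,  H_2 = 0.

Order the vertices as 1 < 2 < 3 < 4 < 5 < 6 < 7 < 8 < 9 < 10. Listing each simplex with vertices in this order, K has dimension 2 with simplices:

  0-simplices (10): [1], [2], [3], [4], [5], [6], [7], [8], [9], [10]
  1-simplices (30): (30 of them)
  2-simplices (20): (20 of them)

so the chain groups are C_0 ≅ Z^10, C_1 ≅ Z^30, C_2 ≅ Z^20.

∂_1: C_1 → C_0 is given by ∂[p,q] = [q] − [p]. For instance
  ∂[4,8] = [8] − [4].
The 10×30 boundary matrix has rank 9 and Smith normal form diag(1,1,1,1,1,1,1,1,1).

The boundary map ∂_2: C_2 → C_1 maps a triangle to the signed sum of its edges. For instance
  ∂[6,9,10] = [9,10] − [6,10] + [6,9],
  ∂[1,9,10] = [9,10] − [1,10] + [1,9].
The resulting 30×20 matrix has rank 20, and its Smith normal form has invariant factors (1,1,1,1,1,1,1,1,1,1,1,1,1,1,1,1,1,1,1,2).

From H_k ≅ ker(∂_k) / im(∂_{k+1}) we obtain:

  H_0: rank C_0 − rank ∂_1 = 10 − 9 = 1, and the invariant factors of ∂_1 are all 1, so H_0 ≅ Z.
  H_1: rank ker ∂_1 − rank ∂_2 = (30 − 9) − 20 = 1, and ∂_2 has invariant factor 2 > 1, so H_1 ≅ Z ⊕ Z/2Z.
  H_2: rank ker ∂_2 − rank ∂_3 = (20 − 20) − 0 = 0, and there is no ∂_3, so H_2 ≅ 0.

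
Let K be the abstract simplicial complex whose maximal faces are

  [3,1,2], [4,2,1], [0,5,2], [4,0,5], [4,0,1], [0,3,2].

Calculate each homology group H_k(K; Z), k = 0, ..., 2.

Fix the vertex order 0 < 1 < 2 < 3 < 4 < 5 and write every simplex with vertices in increasing order. Then dim K = 2 and the simplices of K are:

  0-simplices (6): [0], [1], [2], [3], [4], [5]
  1-simplices (12): [0,1], [0,2], [0,3], [0,4], [0,5], [1,2], [1,3], [1,4], [2,3], [2,4], [2,5], [4,5]
  2-simplices (6): [0,1,4], [0,2,3], [0,2,5], [0,4,5], [1,2,3], [1,2,4]

so the chain groups are C_0 ≅ Z^6, C_1 ≅ Z^12, C_2 ≅ Z^6.

∂_1: C_1 → C_0 sends each edge [p,q] (with p < q) to q − p.
The 6×12 boundary matrix has rank 5 and Smith normal form diag(1,1,1,1,1).

The boundary map ∂_2: C_2 → C_1 sends each 2-simplex [p,q,r] to [q,r] − [p,r] + [p,q]. For instance
  ∂[0,1,4] = [1,4] − [0,4] + [0,1],
  ∂[1,2,3] = [2,3] − [1,3] + [1,2].
As a 12×6 matrix over Z this has rank 6, with invariant factors (1,1,1,1,1,1).

Now H_k = ker ∂_k / im ∂_{k+1}, so:

  H_0: rank C_0 − rank ∂_1 = 6 − 5 = 1, and the invariant factors of ∂_1 are all 1, so H_0 = Z.
  H_1: rank ker ∂_1 − rank ∂_2 = (12 − 5) − 6 = 1, and the invariant factors of ∂_2 are all 1, so H_1 = Z.
  H_2: rank ker ∂_2 − rank ∂_3 = (6 − 6) − 0 = 0, and there is no ∂_3, so H_2 = 0.

As a check, the Euler characteristic is 6 − 12 + 6 = 0, which agrees with 1 − 1 + 0 = 0.
(K is a triangulation of the cylinder S^1 x I.)

H_0 ≅ Z,  H_1 ≅ Z,  H_2 = 0.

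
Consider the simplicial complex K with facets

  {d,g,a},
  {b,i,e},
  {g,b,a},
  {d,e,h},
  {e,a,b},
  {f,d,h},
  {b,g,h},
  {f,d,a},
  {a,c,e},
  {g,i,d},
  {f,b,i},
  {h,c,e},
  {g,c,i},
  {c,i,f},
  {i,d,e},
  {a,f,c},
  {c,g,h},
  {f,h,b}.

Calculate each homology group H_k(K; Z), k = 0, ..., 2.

H_0 ≅ Z,  H_1 ≅ Z^2,  H_2 ≅ Z.

Order the vertices as a < b < c < d < e < f < g < h < i. Listing each simplex with vertices in this order, K has dimension 2 with simplices:

  0-simplices (9): a, b, c, d, e, f, g, h, i
  1-simplices (27): ab, ac, ad, ae, af, ag, be, bf, bg, bh, bi, ce, cf, cg, ch, ci, de, df, dg, dh, di, eh, ei, fh, fi, gh, gi
  2-simplices (18): abe, abg, ace, acf, adf, adg, bei, bfh, bfi, bgh, ceh, cfi, cgh, cgi, deh, dei, dfh, dgi

giving chain groups C_0 ≅ Z^9, C_1 ≅ Z^27, C_2 ≅ Z^18.

∂_1: C_1 → C_0 sends each edge [p,q] (with p < q) to q − p. For instance
  ∂cg = g − c.
This gives a 9×27 integer matrix of rank 8; reducing to Smith normal form yields diagonal entries (1,1,1,1,1,1,1,1).

∂_2: C_2 → C_1 sends each 2-simplex [p,q,r] to [q,r] − [p,r] + [p,q]. For instance
  ∂cfi = fi − ci + cf,
  ∂adf = df − af + ad.
The resulting 27×18 matrix has rank 17, and its Smith normal form has invariant factors (1,1,1,1,1,1,1,1,1,1,1,1,1,1,1,1,1).

From H_k ≅ ker(∂_k) / im(∂_{k+1}) we obtain:

  H_0: rank C_0 − rank ∂_1 = 9 − 8 = 1, and the invariant factors of ∂_1 are all 1, so H_0 ≅ Z.
  H_1: rank ker ∂_1 − rank ∂_2 = (27 − 8) − 17 = 2, and the invariant factors of ∂_2 are all 1, so H_1 ≅ Z^2.
  H_2: rank ker ∂_2 − rank ∂_3 = (18 − 17) − 0 = 1, and there is no ∂_3, so H_2 ≅ Z.

As a check, the Euler characteristic is 9 − 27 + 18 = 0, which agrees with 1 − 2 + 1 = 0.
(K is a triangulation of the torus T^2.)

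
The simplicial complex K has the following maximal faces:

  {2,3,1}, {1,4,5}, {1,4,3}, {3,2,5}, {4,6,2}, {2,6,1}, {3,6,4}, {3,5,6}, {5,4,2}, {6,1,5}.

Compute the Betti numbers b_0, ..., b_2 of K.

b_0 = 1, b_1 = 0, b_2 = 0.

K has 6 vertices, 15 edges, 10 triangles.
rank ∂_0 = 0, rank ∂_1 = 5 ⇒ b_0 = 6 − 0 − 5 = 1; all invariant factors of ∂_1 are 1 so no torsion. So H_0 = Z.
rank ∂_1 = 5, rank ∂_2 = 10 ⇒ b_1 = 15 − 5 − 10 = 0; ∂_2 has invariant factor(s) [2] giving torsion. So H_1 = Z/2Z.
rank ∂_2 = 10, rank ∂_3 = 0 ⇒ b_2 = 10 − 10 − 0 = 0. So H_2 = 0.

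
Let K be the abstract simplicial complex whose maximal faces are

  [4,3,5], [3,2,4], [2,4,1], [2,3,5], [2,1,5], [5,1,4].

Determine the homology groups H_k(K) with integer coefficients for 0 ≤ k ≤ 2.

Take the total order 1 < 2 < 3 < 4 < 5 on the vertex set. Then K (dimension 2) consists of the simplices:

  0-simplices (5): [1], [2], [3], [4], [5]
  1-simplices (9): [1,2], [1,4], [1,5], [2,3], [2,4], [2,5], [3,4], [3,5], [4,5]
  2-simplices (6): [1,2,4], [1,2,5], [1,4,5], [2,3,4], [2,3,5], [3,4,5]

Hence C_0 ≅ Z^5, C_1 ≅ Z^9, C_2 ≅ Z^6.

∂_1: C_1 → C_0 is given by ∂[p,q] = [q] − [p].
This gives a 5×9 integer matrix of rank 4; reducing to Smith normal form yields diagonal entries (1,1,1,1).

Boundary ∂_2: C_2 → C_1 maps a triangle to the signed sum of its edges. For instance
  ∂[2,3,5] = [3,5] − [2,5] + [2,3],
  ∂[1,2,4] = [2,4] − [1,4] + [1,2].
The 9×6 boundary matrix has rank 5 and Smith normal form diag(1,1,1,1,1).

Reading off H_k = ker ∂_k / im ∂_{k+1}:

  H_0: rank C_0 − rank ∂_1 = 5 − 4 = 1, and the invariant factors of ∂_1 are all 1, so H_0 = Z.
  H_1: rank ker ∂_1 − rank ∂_2 = (9 − 4) − 5 = 0, and the invariant factors of ∂_2 are all 1, so H_1 = 0.
  H_2: rank ker ∂_2 − rank ∂_3 = (6 − 5) − 0 = 1, and there is no ∂_3, so H_2 = Z.

As a check, the Euler characteristic is 5 − 9 + 6 = 2, which agrees with 1 − 0 + 1 = 2.

H_0 = Z,  H_1 = 0,  H_2 = Z.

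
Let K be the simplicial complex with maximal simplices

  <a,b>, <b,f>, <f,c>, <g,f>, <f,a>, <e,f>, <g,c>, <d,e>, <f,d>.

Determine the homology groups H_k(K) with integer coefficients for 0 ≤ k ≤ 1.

K has 7 vertices, 9 edges.
rank ∂_0 = 0, rank ∂_1 = 6 ⇒ b_0 = 7 − 0 − 6 = 1; all invariant factors of ∂_1 are 1 so no torsion. So H_0 ≅ Z.
rank ∂_1 = 6, rank ∂_2 = 0 ⇒ b_1 = 9 − 6 − 0 = 3. So H_1 ≅ Z^3.

H_0 = Z,  H_1 = Z^3.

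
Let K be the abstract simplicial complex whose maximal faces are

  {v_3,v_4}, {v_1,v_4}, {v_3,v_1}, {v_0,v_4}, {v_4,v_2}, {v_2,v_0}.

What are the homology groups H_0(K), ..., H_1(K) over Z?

H_0 = Z,  H_1 = Z^2.

We work with the vertex ordering v_0 < v_1 < v_2 < v_3 < v_4. The simplices of K, each written with vertices in increasing order, are:

  0-simplices (5): [v_0], [v_1], [v_2], [v_3], [v_4]
  1-simplices (6): [v_0,v_2], [v_0,v_4], [v_1,v_3], [v_1,v_4], [v_2,v_4], [v_3,v_4]

giving chain groups C_0 ≅ Z^5, C_1 ≅ Z^6.

The boundary map ∂_1: C_1 → C_0 sends each edge [p,q] (with p < q) to q − p. For instance
  ∂[v_0,v_4] = [v_4] − [v_0].
The 5×6 boundary matrix has rank 4 and Smith normal form diag(1,1,1,1).

From H_k ≅ ker(∂_k) / im(∂_{k+1}) we obtain:

  H_0: rank C_0 − rank ∂_1 = 5 − 4 = 1, and the invariant factors of ∂_1 are all 1, so H_0 = Z.
  H_1: rank ker ∂_1 − rank ∂_2 = (6 − 4) − 0 = 2, and there is no ∂_2, so H_1 = Z^2.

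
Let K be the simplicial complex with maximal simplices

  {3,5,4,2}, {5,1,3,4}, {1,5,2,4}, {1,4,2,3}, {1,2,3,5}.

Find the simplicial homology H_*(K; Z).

Fix the vertex order 1 < 2 < 3 < 4 < 5 and write every simplex with vertices in increasing order. Then dim K = 3 and the simplices of K are:

  0-simplices (5): [1], [2], [3], [4], [5]
  1-simplices (10): [1,2], [1,3], [1,4], [1,5], [2,3], [2,4], [2,5], [3,4], [3,5], [4,5]
  2-simplices (10): [1,2,3], [1,2,4], [1,2,5], [1,3,4], [1,3,5], [1,4,5], [2,3,4], [2,3,5], [2,4,5], [3,4,5]
  3-simplices (5): [1,2,3,4], [1,2,3,5], [1,2,4,5], [1,3,4,5], [2,3,4,5]

so the chain groups are C_0 ≅ Z^5, C_1 ≅ Z^10, C_2 ≅ Z^10, C_3 ≅ Z^5.

Boundary ∂_1: C_1 → C_0 is given by ∂[p,q] = [q] − [p].
The resulting 5×10 matrix has rank 4, and its Smith normal form has invariant factors (1,1,1,1).

∂_2: C_2 → C_1 sends each 2-simplex [p,q,r] to [q,r] − [p,r] + [p,q]. For instance
  ∂[3,4,5] = [4,5] − [3,5] + [3,4],
  ∂[1,3,5] = [3,5] − [1,5] + [1,3].
The 10×10 boundary matrix has rank 6 and Smith normal form diag(1,1,1,1,1,1).

∂_3: C_3 → C_2 sends each 3-simplex σ to the alternating sum Σ_i (−1)^i (σ with its i-th vertex removed). For instance
  ∂[1,2,4,5] = [2,4,5] − [1,4,5] + [1,2,5] − [1,2,4],
  ∂[1,3,4,5] = [3,4,5] − [1,4,5] + [1,3,5] − [1,3,4].
This gives a 10×5 integer matrix of rank 4; reducing to Smith normal form yields diagonal entries (1,1,1,1).

Now H_k = ker ∂_k / im ∂_{k+1}, so:

  H_0: rank C_0 − rank ∂_1 = 5 − 4 = 1, and the invariant factors of ∂_1 are all 1, so H_0 = Z.
  H_1: rank ker ∂_1 − rank ∂_2 = (10 − 4) − 6 = 0, and the invariant factors of ∂_2 are all 1, so H_1 = 0.
  H_2: rank ker ∂_2 − rank ∂_3 = (10 − 6) − 4 = 0, and the invariant factors of ∂_3 are all 1, so H_2 = 0.
  H_3: rank ker ∂_3 − rank ∂_4 = (5 − 4) − 0 = 1, and there is no ∂_4, so H_3 = Z.

H_0 = Z,  H_1 = 0,  H_2 = 0,  H_3 = Z.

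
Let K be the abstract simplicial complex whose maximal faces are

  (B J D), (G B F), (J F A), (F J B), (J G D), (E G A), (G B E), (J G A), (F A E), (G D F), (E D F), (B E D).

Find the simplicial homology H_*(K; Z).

Fix the vertex order A < B < D < E < F < G < J and write every simplex with vertices in increasing order. Then dim K = 2 and the simplices of K are:

  0-simplices (7): A, B, D, E, F, G, J
  1-simplices (18): AE, AF, AG, AJ, BD, BE, BF, BG, BJ, DE, DF, DG, DJ, EF, EG, FG, FJ, GJ
  2-simplices (12): AEF, AEG, AFJ, AGJ, BDE, BDJ, BEG, BFG, BFJ, DEF, DFG, DGJ

so the chain groups are C_0 ≅ Z^7, C_1 ≅ Z^18, C_2 ≅ Z^12.

The boundary map ∂_1: C_1 → C_0 sends each edge [p,q] (with p < q) to q − p.
This gives a 7×18 integer matrix of rank 6; reducing to Smith normal form yields diagonal entries (1,1,1,1,1,1).

Boundary ∂_2: C_2 → C_1 acts by ∂[p,q,r] = [q,r] − [p,r] + [p,q]. For instance
  ∂BFJ = FJ − BJ + BF,
  ∂DEF = EF − DF + DE.
As a 18×12 matrix over Z this has rank 12, with invariant factors (1,1,1,1,1,1,1,1,1,1,1,2).

Computing H_k = (kernel of ∂_k) / (image of ∂_{k+1}):

  H_0: rank C_0 − rank ∂_1 = 7 − 6 = 1, and the invariant factors of ∂_1 are all 1, so H_0 ≅ Z.
  H_1: rank ker ∂_1 − rank ∂_2 = (18 − 6) − 12 = 0, and ∂_2 has invariant factor 2 > 1, so H_1 ≅ Z/2.
  H_2: rank ker ∂_2 − rank ∂_3 = (12 − 12) − 0 = 0, and there is no ∂_3, so H_2 ≅ 0.

As a check, the Euler characteristic is 7 − 18 + 12 = 1, which agrees with 1 − 0 + 0 = 1.

H_0 = Z,  H_1 = Z/2,  H_2 = 0.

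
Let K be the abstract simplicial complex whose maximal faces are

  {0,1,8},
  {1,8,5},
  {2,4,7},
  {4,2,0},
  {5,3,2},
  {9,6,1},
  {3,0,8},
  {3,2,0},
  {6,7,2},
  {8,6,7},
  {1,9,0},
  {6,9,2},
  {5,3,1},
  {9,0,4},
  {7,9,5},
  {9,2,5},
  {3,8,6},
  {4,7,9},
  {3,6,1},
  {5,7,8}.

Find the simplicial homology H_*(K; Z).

H_0 = Z,  H_1 = Z ⊕ Z_2,  H_2 = 0.

Fix the vertex order 0 < 1 < 2 < 3 < 4 < 5 < 6 < 7 < 8 < 9 and write every simplex with vertices in increasing order. Then dim K = 2 and the simplices of K are:

  0-simplices (10): [0], [1], [2], [3], [4], [5], [6], [7], [8], [9]
  1-simplices (30): (30 of them)
  2-simplices (20): (20 of them)

giving chain groups C_0 ≅ Z^10, C_1 ≅ Z^30, C_2 ≅ Z^20.

∂_1: C_1 → C_0 is given by ∂[p,q] = [q] − [p].
As a 10×30 matrix over Z this has rank 9, with invariant factors (1,1,1,1,1,1,1,1,1).

Boundary ∂_2: C_2 → C_1 sends each 2-simplex [p,q,r] to [q,r] − [p,r] + [p,q]. For instance
  ∂[1,6,9] = [6,9] − [1,9] + [1,6],
  ∂[5,7,8] = [7,8] − [5,8] + [5,7].
As a 30×20 matrix over Z this has rank 20, with invariant factors (1,1,1,1,1,1,1,1,1,1,1,1,1,1,1,1,1,1,1,2).

From H_k ≅ ker(∂_k) / im(∂_{k+1}) we obtain:

  H_0: rank C_0 − rank ∂_1 = 10 − 9 = 1, and the invariant factors of ∂_1 are all 1, so H_0 ≅ Z.
  H_1: rank ker ∂_1 − rank ∂_2 = (30 − 9) − 20 = 1, and ∂_2 has invariant factor 2 > 1, so H_1 ≅ Z ⊕ Z_2.
  H_2: rank ker ∂_2 − rank ∂_3 = (20 − 20) − 0 = 0, and there is no ∂_3, so H_2 ≅ 0.

(K is a triangulation of the Klein bottle.)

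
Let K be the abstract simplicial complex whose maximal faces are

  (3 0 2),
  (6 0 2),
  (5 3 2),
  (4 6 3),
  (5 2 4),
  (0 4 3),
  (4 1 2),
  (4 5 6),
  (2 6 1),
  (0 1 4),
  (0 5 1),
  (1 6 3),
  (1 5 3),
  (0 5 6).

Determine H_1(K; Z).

Fix the vertex order 0 < 1 < 2 < 3 < 4 < 5 < 6 and write every simplex with vertices in increasing order. Then dim K = 2 and the simplices of K are:

  0-simplices (7): [0], [1], [2], [3], [4], [5], [6]
  1-simplices (21): [0,1], [0,2], [0,3], [0,4], [0,5], [0,6], [1,2], [1,3], [1,4], [1,5], [1,6], [2,3], [2,4], [2,5], [2,6], [3,4], [3,5], [3,6], [4,5], [4,6], [5,6]
  2-simplices (14): [0,1,4], [0,1,5], [0,2,3], [0,2,6], [0,3,4], [0,5,6], [1,2,4], [1,2,6], [1,3,5], [1,3,6], [2,3,5], [2,4,5], [3,4,6], [4,5,6]

giving chain groups C_0 ≅ Z^7, C_1 ≅ Z^21, C_2 ≅ Z^14.

∂_1: C_1 → C_0 is given by ∂[p,q] = [q] − [p].
The resulting 7×21 matrix has rank 6, and its Smith normal form has invariant factors (1,1,1,1,1,1).

The boundary map ∂_2: C_2 → C_1 acts by ∂[p,q,r] = [q,r] − [p,r] + [p,q]. For instance
  ∂[1,3,5] = [3,5] − [1,5] + [1,3],
  ∂[1,2,4] = [2,4] − [1,4] + [1,2].
As a 21×14 matrix over Z this has rank 13, with invariant factors (1,1,1,1,1,1,1,1,1,1,1,1,1).

From H_k ≅ ker(∂_k) / im(∂_{k+1}) we obtain:

  H_1: rank ker ∂_1 − rank ∂_2 = (21 − 6) − 13 = 2, and the invariant factors of ∂_2 are all 1, so H_1 ≅ Z^2.

(K is a triangulation of the torus T^2.)

H_1 ≅ Z^2.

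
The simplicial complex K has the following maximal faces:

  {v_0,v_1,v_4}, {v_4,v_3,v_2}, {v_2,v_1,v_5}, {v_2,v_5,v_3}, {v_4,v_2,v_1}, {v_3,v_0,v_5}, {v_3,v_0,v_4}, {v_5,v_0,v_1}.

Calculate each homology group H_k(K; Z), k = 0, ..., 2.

H_0 ≅ Z,  H_1 = 0,  H_2 ≅ Z.

We work with the vertex ordering v_0 < v_1 < v_2 < v_3 < v_4 < v_5. The simplices of K, each written with vertices in increasing order, are:

  0-simplices (6): [v_0], [v_1], [v_2], [v_3], [v_4], [v_5]
  1-simplices (12): [v_0,v_1], [v_0,v_3], [v_0,v_4], [v_0,v_5], [v_1,v_2], [v_1,v_4], [v_1,v_5], [v_2,v_3], [v_2,v_4], [v_2,v_5], [v_3,v_4], [v_3,v_5]
  2-simplices (8): [v_0,v_1,v_4], [v_0,v_1,v_5], [v_0,v_3,v_4], [v_0,v_3,v_5], [v_1,v_2,v_4], [v_1,v_2,v_5], [v_2,v_3,v_4], [v_2,v_3,v_5]

Hence C_0 ≅ Z^6, C_1 ≅ Z^12, C_2 ≅ Z^8.

Boundary ∂_1: C_1 → C_0 sends each edge [p,q] (with p < q) to q − p. For instance
  ∂[v_3,v_5] = [v_5] − [v_3].
This gives a 6×12 integer matrix of rank 5; reducing to Smith normal form yields diagonal entries (1,1,1,1,1).

Boundary ∂_2: C_2 → C_1 sends each 2-simplex [p,q,r] to [q,r] − [p,r] + [p,q]. For instance
  ∂[v_0,v_3,v_5] = [v_3,v_5] − [v_0,v_5] + [v_0,v_3],
  ∂[v_2,v_3,v_5] = [v_3,v_5] − [v_2,v_5] + [v_2,v_3].
As a 12×8 matrix over Z this has rank 7, with invariant factors (1,1,1,1,1,1,1).

Computing H_k = (kernel of ∂_k) / (image of ∂_{k+1}):

  H_0: rank C_0 − rank ∂_1 = 6 − 5 = 1, and the invariant factors of ∂_1 are all 1, so H_0 ≅ Z.
  H_1: rank ker ∂_1 − rank ∂_2 = (12 − 5) − 7 = 0, and the invariant factors of ∂_2 are all 1, so H_1 ≅ 0.
  H_2: rank ker ∂_2 − rank ∂_3 = (8 − 7) − 0 = 1, and there is no ∂_3, so H_2 ≅ Z.

As a check, the Euler characteristic is 6 − 12 + 8 = 2, which agrees with 1 − 0 + 1 = 2.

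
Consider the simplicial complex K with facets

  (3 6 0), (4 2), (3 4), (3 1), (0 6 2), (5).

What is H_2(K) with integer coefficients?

H_2 ≅ 0.

Take the total order 0 < 1 < 2 < 3 < 4 < 5 < 6 on the vertex set. Then K (dimension 2) consists of the simplices:

  0-simplices (7): [0], [1], [2], [3], [4], [5], [6]
  1-simplices (8): [0,2], [0,3], [0,6], [1,3], [2,4], [2,6], [3,4], [3,6]
  2-simplices (2): [0,2,6], [0,3,6]

so the chain groups are C_0 ≅ Z^7, C_1 ≅ Z^8, C_2 ≅ Z^2.

Boundary ∂_1: C_1 → C_0 maps an edge to its endpoints' difference, ∂[p,q] = q − p.
As a 7×8 matrix over Z this has rank 5, with invariant factors (1,1,1,1,1).

Boundary ∂_2: C_2 → C_1 sends each 2-simplex [p,q,r] to [q,r] − [p,r] + [p,q]. For instance
  ∂[0,3,6] = [3,6] − [0,6] + [0,3],
  ∂[0,2,6] = [2,6] − [0,6] + [0,2].
As a 8×2 matrix over Z this has rank 2, with invariant factors (1,1).

Now H_k = ker ∂_k / im ∂_{k+1}, so:

  H_2: rank ker ∂_2 − rank ∂_3 = (2 − 2) − 0 = 0, and there is no ∂_3, so H_2 ≅ 0.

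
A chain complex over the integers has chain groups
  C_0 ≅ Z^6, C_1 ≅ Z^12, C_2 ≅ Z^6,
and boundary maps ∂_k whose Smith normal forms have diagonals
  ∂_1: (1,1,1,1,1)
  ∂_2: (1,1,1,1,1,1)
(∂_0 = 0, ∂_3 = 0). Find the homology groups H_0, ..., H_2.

H_0 = Z,  H_1 = Z,  H_2 = 0.

H_0: b_0 = 6 − 0 − 5 = 1; torsion from ∂_1 factors > 1: none. So H_0 = Z.
H_1: b_1 = 12 − 5 − 6 = 1; torsion from ∂_2 factors > 1: none. So H_1 = Z.
H_2: b_2 = 6 − 6 − 0 = 0; torsion from ∂_3 factors > 1: none. So H_2 = 0.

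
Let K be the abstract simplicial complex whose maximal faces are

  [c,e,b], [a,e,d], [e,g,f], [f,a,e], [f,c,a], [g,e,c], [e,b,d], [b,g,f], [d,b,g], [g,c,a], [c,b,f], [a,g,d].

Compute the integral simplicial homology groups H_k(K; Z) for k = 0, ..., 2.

Take the total order a < b < c < d < e < f < g on the vertex set. Then K (dimension 2) consists of the simplices:

  0-simplices (7): a, b, c, d, e, f, g
  1-simplices (18): ac, ad, ae, af, ag, bc, bd, be, bf, bg, ce, cf, cg, de, dg, ef, eg, fg
  2-simplices (12): acf, acg, ade, adg, aef, bce, bcf, bde, bdg, bfg, ceg, efg

giving chain groups C_0 ≅ Z^7, C_1 ≅ Z^18, C_2 ≅ Z^12.

The boundary map ∂_1: C_1 → C_0 maps an edge to its endpoints' difference, ∂[p,q] = q − p. For instance
  ∂ad = d − a.
This gives a 7×18 integer matrix of rank 6; reducing to Smith normal form yields diagonal entries (1,1,1,1,1,1).

∂_2: C_2 → C_1 sends each 2-simplex [p,q,r] to [q,r] − [p,r] + [p,q]. For instance
  ∂bde = de − be + bd,
  ∂ceg = eg − cg + ce.
The resulting 18×12 matrix has rank 12, and its Smith normal form has invariant factors (1,1,1,1,1,1,1,1,1,1,1,2).

Computing H_k = (kernel of ∂_k) / (image of ∂_{k+1}):

  H_0: rank C_0 − rank ∂_1 = 7 − 6 = 1, and the invariant factors of ∂_1 are all 1, so H_0 = Z.
  H_1: rank ker ∂_1 − rank ∂_2 = (18 − 6) − 12 = 0, and ∂_2 has invariant factor 2 > 1, so H_1 = Z_2.
  H_2: rank ker ∂_2 − rank ∂_3 = (12 − 12) − 0 = 0, and there is no ∂_3, so H_2 = 0.

H_0 = Z,  H_1 = Z_2,  H_2 = 0.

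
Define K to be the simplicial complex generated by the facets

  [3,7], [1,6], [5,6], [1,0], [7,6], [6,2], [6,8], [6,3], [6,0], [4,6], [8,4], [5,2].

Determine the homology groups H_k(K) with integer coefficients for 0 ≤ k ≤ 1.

We work with the vertex ordering 0 < 1 < 2 < 3 < 4 < 5 < 6 < 7 < 8. The simplices of K, each written with vertices in increasing order, are:

  0-simplices (9): [0], [1], [2], [3], [4], [5], [6], [7], [8]
  1-simplices (12): [0,1], [0,6], [1,6], [2,5], [2,6], [3,6], [3,7], [4,6], [4,8], [5,6], [6,7], [6,8]

giving chain groups C_0 ≅ Z^9, C_1 ≅ Z^12.

∂_1: C_1 → C_0 is given by ∂[p,q] = [q] − [p]. For instance
  ∂[2,5] = [5] − [2].
As a 9×12 matrix over Z this has rank 8, with invariant factors (1,1,1,1,1,1,1,1).

Computing H_k = (kernel of ∂_k) / (image of ∂_{k+1}):

  H_0: rank C_0 − rank ∂_1 = 9 − 8 = 1, and the invariant factors of ∂_1 are all 1, so H_0 ≅ Z.
  H_1: rank ker ∂_1 − rank ∂_2 = (12 − 8) − 0 = 4, and there is no ∂_2, so H_1 ≅ Z^4.

As a check, the Euler characteristic is 9 − 12 = -3, which agrees with 1 − 4 = -3.

H_0 = Z,  H_1 = Z^4.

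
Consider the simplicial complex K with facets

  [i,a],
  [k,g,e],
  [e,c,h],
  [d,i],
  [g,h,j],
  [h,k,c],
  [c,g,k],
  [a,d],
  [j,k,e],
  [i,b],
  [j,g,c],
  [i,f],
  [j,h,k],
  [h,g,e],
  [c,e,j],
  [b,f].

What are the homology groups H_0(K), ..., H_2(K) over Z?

Take the total order a < b < c < d < e < f < g < h < i < j < k on the vertex set. Then K (dimension 2) consists of the simplices:

  0-simplices (11): a, b, c, d, e, f, g, h, i, j, k
  1-simplices (21): ad, ai, bf, bi, ce, cg, ch, cj, ck, di, eg, eh, ej, ek, fi, gh, gj, gk, hj, hk, jk
  2-simplices (10): ceh, cej, cgj, cgk, chk, egh, egk, ejk, ghj, hjk

Hence C_0 ≅ Z^11, C_1 ≅ Z^21, C_2 ≅ Z^10.

∂_1: C_1 → C_0 is given by ∂[p,q] = [q] − [p].
This gives a 11×21 integer matrix of rank 9; reducing to Smith normal form yields diagonal entries (1,1,1,1,1,1,1,1,1).

Boundary ∂_2: C_2 → C_1 acts by ∂[p,q,r] = [q,r] − [p,r] + [p,q]. For instance
  ∂chk = hk − ck + ch,
  ∂hjk = jk − hk + hj.
This gives a 21×10 integer matrix of rank 10; reducing to Smith normal form yields diagonal entries (1,1,1,1,1,1,1,1,1,2).

Now H_k = ker ∂_k / im ∂_{k+1}, so:

  H_0: rank C_0 − rank ∂_1 = 11 − 9 = 2, and the invariant factors of ∂_1 are all 1, so H_0 ≅ Z^2.
  H_1: rank ker ∂_1 − rank ∂_2 = (21 − 9) − 10 = 2, and ∂_2 has invariant factor 2 > 1, so H_1 ≅ Z^2 ⊕ Z/2Z.
  H_2: rank ker ∂_2 − rank ∂_3 = (10 − 10) − 0 = 0, and there is no ∂_3, so H_2 ≅ 0.

As a check, the Euler characteristic is 11 − 21 + 10 = 0, which agrees with 2 − 2 + 0 = 0.
(K is a triangulation of the disjoint union of a wedge of 2 circles and the real projective plane RP^2.)

H_0 = Z^2,  H_1 = Z^2 ⊕ Z/2Z,  H_2 = 0.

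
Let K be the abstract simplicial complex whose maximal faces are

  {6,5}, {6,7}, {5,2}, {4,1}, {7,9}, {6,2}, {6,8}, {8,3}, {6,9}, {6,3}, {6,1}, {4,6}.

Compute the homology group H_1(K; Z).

Order the vertices as 1 < 2 < 3 < 4 < 5 < 6 < 7 < 8 < 9. Listing each simplex with vertices in this order, K has dimension 1 with simplices:

  0-simplices (9): [1], [2], [3], [4], [5], [6], [7], [8], [9]
  1-simplices (12): [1,4], [1,6], [2,5], [2,6], [3,6], [3,8], [4,6], [5,6], [6,7], [6,8], [6,9], [7,9]

giving chain groups C_0 ≅ Z^9, C_1 ≅ Z^12.

∂_1: C_1 → C_0 sends each edge [p,q] (with p < q) to q − p. For instance
  ∂[3,8] = [8] − [3].
As a 9×12 matrix over Z this has rank 8, with invariant factors (1,1,1,1,1,1,1,1).

Computing H_k = (kernel of ∂_k) / (image of ∂_{k+1}):

  H_1: rank ker ∂_1 − rank ∂_2 = (12 − 8) − 0 = 4, and there is no ∂_2, so H_1 ≅ Z^4.

H_1 = Z^4.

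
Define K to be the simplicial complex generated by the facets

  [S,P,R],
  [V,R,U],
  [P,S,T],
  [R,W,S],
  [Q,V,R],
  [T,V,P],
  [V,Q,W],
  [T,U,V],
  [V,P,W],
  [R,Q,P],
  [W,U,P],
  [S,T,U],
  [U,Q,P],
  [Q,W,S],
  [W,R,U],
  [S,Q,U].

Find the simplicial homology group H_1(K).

H_1 ≅ Z^2.

Take the total order P < Q < R < S < T < U < V < W on the vertex set. Then K (dimension 2) consists of the simplices:

  0-simplices (8): P, Q, R, S, T, U, V, W
  1-simplices (24): PQ, PR, PS, PT, PU, PV, PW, QR, QS, QU, QV, QW, RS, RU, RV, RW, ST, SU, SW, TU, TV, UV, UW, VW
  2-simplices (16): PQR, PQU, PRS, PST, PTV, PUW, PVW, QRV, QSU, QSW, QVW, RSW, RUV, RUW, STU, TUV

giving chain groups C_0 ≅ Z^8, C_1 ≅ Z^24, C_2 ≅ Z^16.

Boundary ∂_1: C_1 → C_0 is given by ∂[p,q] = [q] − [p]. For instance
  ∂QS = S − Q.
The resulting 8×24 matrix has rank 7, and its Smith normal form has invariant factors (1,1,1,1,1,1,1).

The boundary map ∂_2: C_2 → C_1 acts by ∂[p,q,r] = [q,r] − [p,r] + [p,q]. For instance
  ∂RUV = UV − RV + RU,
  ∂PQU = QU − PU + PQ.
The 24×16 boundary matrix has rank 15 and Smith normal form diag(1,1,1,1,1,1,1,1,1,1,1,1,1,1,1).

From H_k ≅ ker(∂_k) / im(∂_{k+1}) we obtain:

  H_1: rank ker ∂_1 − rank ∂_2 = (24 − 7) − 15 = 2, and the invariant factors of ∂_2 are all 1, so H_1 = Z^2.

(K is a triangulation of the torus T^2.)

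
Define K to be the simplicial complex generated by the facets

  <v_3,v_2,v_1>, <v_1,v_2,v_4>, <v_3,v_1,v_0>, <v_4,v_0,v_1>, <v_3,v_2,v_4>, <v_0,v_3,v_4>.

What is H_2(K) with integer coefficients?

H_2 = Z.

We work with the vertex ordering v_0 < v_1 < v_2 < v_3 < v_4. The simplices of K, each written with vertices in increasing order, are:

  0-simplices (5): [v_0], [v_1], [v_2], [v_3], [v_4]
  1-simplices (9): [v_0,v_1], [v_0,v_3], [v_0,v_4], [v_1,v_2], [v_1,v_3], [v_1,v_4], [v_2,v_3], [v_2,v_4], [v_3,v_4]
  2-simplices (6): [v_0,v_1,v_3], [v_0,v_1,v_4], [v_0,v_3,v_4], [v_1,v_2,v_3], [v_1,v_2,v_4], [v_2,v_3,v_4]

giving chain groups C_0 ≅ Z^5, C_1 ≅ Z^9, C_2 ≅ Z^6.

Boundary ∂_1: C_1 → C_0 is given by ∂[p,q] = [q] − [p]. For instance
  ∂[v_2,v_4] = [v_4] − [v_2].
The resulting 5×9 matrix has rank 4, and its Smith normal form has invariant factors (1,1,1,1).

∂_2: C_2 → C_1 maps a triangle to the signed sum of its edges. For instance
  ∂[v_1,v_2,v_3] = [v_2,v_3] − [v_1,v_3] + [v_1,v_2],
  ∂[v_0,v_3,v_4] = [v_3,v_4] − [v_0,v_4] + [v_0,v_3].
The 9×6 boundary matrix has rank 5 and Smith normal form diag(1,1,1,1,1).

Computing H_k = (kernel of ∂_k) / (image of ∂_{k+1}):

  H_2: rank ker ∂_2 − rank ∂_3 = (6 − 5) − 0 = 1, and there is no ∂_3, so H_2 = Z.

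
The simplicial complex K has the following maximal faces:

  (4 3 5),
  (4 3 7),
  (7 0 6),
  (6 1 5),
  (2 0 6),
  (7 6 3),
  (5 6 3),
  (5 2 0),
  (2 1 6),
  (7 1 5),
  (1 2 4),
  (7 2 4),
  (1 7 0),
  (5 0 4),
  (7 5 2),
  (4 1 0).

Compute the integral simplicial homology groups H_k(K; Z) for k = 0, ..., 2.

Order the vertices as 0 < 1 < 2 < 3 < 4 < 5 < 6 < 7. Listing each simplex with vertices in this order, K has dimension 2 with simplices:

  0-simplices (8): [0], [1], [2], [3], [4], [5], [6], [7]
  1-simplices (24): (24 of them)
  2-simplices (16): [0,1,4], [0,1,7], [0,2,5], [0,2,6], [0,4,5], [0,6,7], [1,2,4], [1,2,6], [1,5,6], [1,5,7], [2,4,7], [2,5,7], [3,4,5], [3,4,7], [3,5,6], [3,6,7]

so the chain groups are C_0 ≅ Z^8, C_1 ≅ Z^24, C_2 ≅ Z^16.

The boundary map ∂_1: C_1 → C_0 is given by ∂[p,q] = [q] − [p].
This gives a 8×24 integer matrix of rank 7; reducing to Smith normal form yields diagonal entries (1,1,1,1,1,1,1).

The boundary map ∂_2: C_2 → C_1 maps a triangle to the signed sum of its edges. For instance
  ∂[1,2,6] = [2,6] − [1,6] + [1,2],
  ∂[2,5,7] = [5,7] − [2,7] + [2,5].
The 24×16 boundary matrix has rank 15 and Smith normal form diag(1,1,1,1,1,1,1,1,1,1,1,1,1,1,1).

Computing H_k = (kernel of ∂_k) / (image of ∂_{k+1}):

  H_0: rank C_0 − rank ∂_1 = 8 − 7 = 1, and the invariant factors of ∂_1 are all 1, so H_0 ≅ Z.
  H_1: rank ker ∂_1 − rank ∂_2 = (24 − 7) − 15 = 2, and the invariant factors of ∂_2 are all 1, so H_1 ≅ Z^2.
  H_2: rank ker ∂_2 − rank ∂_3 = (16 − 15) − 0 = 1, and there is no ∂_3, so H_2 ≅ Z.

As a check, the Euler characteristic is 8 − 24 + 16 = 0, which agrees with 1 − 2 + 1 = 0.

H_0 = Z,  H_1 = Z^2,  H_2 = Z.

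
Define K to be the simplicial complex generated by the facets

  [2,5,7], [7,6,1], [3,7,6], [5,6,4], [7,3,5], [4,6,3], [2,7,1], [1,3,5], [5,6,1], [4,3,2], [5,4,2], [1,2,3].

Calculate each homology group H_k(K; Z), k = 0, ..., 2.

H_0 ≅ Z,  H_1 ≅ Z/2,  H_2 = 0.

Take the total order 1 < 2 < 3 < 4 < 5 < 6 < 7 on the vertex set. Then K (dimension 2) consists of the simplices:

  0-simplices (7): [1], [2], [3], [4], [5], [6], [7]
  1-simplices (18): [1,2], [1,3], [1,5], [1,6], [1,7], [2,3], [2,4], [2,5], [2,7], [3,4], [3,5], [3,6], [3,7], [4,5], [4,6], [5,6], [5,7], [6,7]
  2-simplices (12): [1,2,3], [1,2,7], [1,3,5], [1,5,6], [1,6,7], [2,3,4], [2,4,5], [2,5,7], [3,4,6], [3,5,7], [3,6,7], [4,5,6]

so the chain groups are C_0 ≅ Z^7, C_1 ≅ Z^18, C_2 ≅ Z^12.

∂_1: C_1 → C_0 is given by ∂[p,q] = [q] − [p].
The resulting 7×18 matrix has rank 6, and its Smith normal form has invariant factors (1,1,1,1,1,1).

Boundary ∂_2: C_2 → C_1 sends each 2-simplex [p,q,r] to [q,r] − [p,r] + [p,q]. For instance
  ∂[1,5,6] = [5,6] − [1,6] + [1,5],
  ∂[1,2,3] = [2,3] − [1,3] + [1,2].
The 18×12 boundary matrix has rank 12 and Smith normal form diag(1,1,1,1,1,1,1,1,1,1,1,2).

From H_k ≅ ker(∂_k) / im(∂_{k+1}) we obtain:

  H_0: rank C_0 − rank ∂_1 = 7 − 6 = 1, and the invariant factors of ∂_1 are all 1, so H_0 ≅ Z.
  H_1: rank ker ∂_1 − rank ∂_2 = (18 − 6) − 12 = 0, and ∂_2 has invariant factor 2 > 1, so H_1 ≅ Z/2.
  H_2: rank ker ∂_2 − rank ∂_3 = (12 − 12) − 0 = 0, and there is no ∂_3, so H_2 ≅ 0.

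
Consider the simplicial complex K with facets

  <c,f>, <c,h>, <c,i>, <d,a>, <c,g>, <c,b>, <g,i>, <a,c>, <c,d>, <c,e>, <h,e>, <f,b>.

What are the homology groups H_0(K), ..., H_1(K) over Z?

We work with the vertex ordering a < b < c < d < e < f < g < h < i. The simplices of K, each written with vertices in increasing order, are:

  0-simplices (9): a, b, c, d, e, f, g, h, i
  1-simplices (12): ac, ad, bc, bf, cd, ce, cf, cg, ch, ci, eh, gi

giving chain groups C_0 ≅ Z^9, C_1 ≅ Z^12.

∂_1: C_1 → C_0 is given by ∂[p,q] = [q] − [p].
The 9×12 boundary matrix has rank 8 and Smith normal form diag(1,1,1,1,1,1,1,1).

From H_k ≅ ker(∂_k) / im(∂_{k+1}) we obtain:

  H_0: rank C_0 − rank ∂_1 = 9 − 8 = 1, and the invariant factors of ∂_1 are all 1, so H_0 ≅ Z.
  H_1: rank ker ∂_1 − rank ∂_2 = (12 − 8) − 0 = 4, and there is no ∂_2, so H_1 ≅ Z^4.

H_0 ≅ Z,  H_1 ≅ Z^4.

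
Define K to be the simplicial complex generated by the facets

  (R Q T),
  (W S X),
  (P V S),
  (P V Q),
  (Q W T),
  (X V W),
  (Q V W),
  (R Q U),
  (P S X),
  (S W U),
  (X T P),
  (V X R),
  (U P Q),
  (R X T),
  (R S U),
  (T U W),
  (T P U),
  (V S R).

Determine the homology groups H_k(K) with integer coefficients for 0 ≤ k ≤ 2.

H_0 ≅ Z,  H_1 ≅ Z ⊕ Z/2,  H_2 = 0.

Fix the vertex order P < Q < R < S < T < U < V < W < X and write every simplex with vertices in increasing order. Then dim K = 2 and the simplices of K are:

  0-simplices (9): P, Q, R, S, T, U, V, W, X
  1-simplices (27): PQ, PS, PT, PU, PV, PX, QR, QT, QU, QV, QW, RS, RT, RU, RV, RX, SU, SV, SW, SX, TU, TW, TX, UW, VW, VX, WX
  2-simplices (18): PQU, PQV, PSV, PSX, PTU, PTX, QRT, QRU, QTW, QVW, RSU, RSV, RTX, RVX, SUW, SWX, TUW, VWX

so the chain groups are C_0 ≅ Z^9, C_1 ≅ Z^27, C_2 ≅ Z^18.

The boundary map ∂_1: C_1 → C_0 maps an edge to its endpoints' difference, ∂[p,q] = q − p.
The resulting 9×27 matrix has rank 8, and its Smith normal form has invariant factors (1,1,1,1,1,1,1,1).

∂_2: C_2 → C_1 maps a triangle to the signed sum of its edges. For instance
  ∂PQV = QV − PV + PQ,
  ∂PTU = TU − PU + PT.
As a 27×18 matrix over Z this has rank 18, with invariant factors (1,1,1,1,1,1,1,1,1,1,1,1,1,1,1,1,1,2).

Now H_k = ker ∂_k / im ∂_{k+1}, so:

  H_0: rank C_0 − rank ∂_1 = 9 − 8 = 1, and the invariant factors of ∂_1 are all 1, so H_0 = Z.
  H_1: rank ker ∂_1 − rank ∂_2 = (27 − 8) − 18 = 1, and ∂_2 has invariant factor 2 > 1, so H_1 = Z ⊕ Z/2.
  H_2: rank ker ∂_2 − rank ∂_3 = (18 − 18) − 0 = 0, and there is no ∂_3, so H_2 = 0.

As a check, the Euler characteristic is 9 − 27 + 18 = 0, which agrees with 1 − 1 + 0 = 0.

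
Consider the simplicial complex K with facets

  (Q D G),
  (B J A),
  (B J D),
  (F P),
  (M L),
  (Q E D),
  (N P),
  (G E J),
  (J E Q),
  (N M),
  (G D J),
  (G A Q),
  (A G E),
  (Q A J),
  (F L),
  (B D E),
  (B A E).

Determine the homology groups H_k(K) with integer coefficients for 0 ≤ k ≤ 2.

H_0 ≅ Z^2,  H_1 ≅ Z ⊕ Z/2,  H_2 = 0.

Take the total order A < B < D < E < F < G < J < L < M < N < P < Q on the vertex set. Then K (dimension 2) consists of the simplices:

  0-simplices (12): A, B, D, E, F, G, J, L, M, N, P, Q
  1-simplices (23): AB, AE, AG, AJ, AQ, BD, BE, BJ, DE, DG, DJ, DQ, EG, EJ, EQ, FL, FP, GJ, GQ, JQ, LM, MN, NP
  2-simplices (12): ABE, ABJ, AEG, AGQ, AJQ, BDE, BDJ, DEQ, DGJ, DGQ, EGJ, EJQ

Hence C_0 ≅ Z^12, C_1 ≅ Z^23, C_2 ≅ Z^12.

∂_1: C_1 → C_0 sends each edge [p,q] (with p < q) to q − p. For instance
  ∂GQ = Q − G.
This gives a 12×23 integer matrix of rank 10; reducing to Smith normal form yields diagonal entries (1,1,1,1,1,1,1,1,1,1).

Boundary ∂_2: C_2 → C_1 acts by ∂[p,q,r] = [q,r] − [p,r] + [p,q]. For instance
  ∂ABJ = BJ − AJ + AB,
  ∂DGQ = GQ − DQ + DG.
As a 23×12 matrix over Z this has rank 12, with invariant factors (1,1,1,1,1,1,1,1,1,1,1,2).

Reading off H_k = ker ∂_k / im ∂_{k+1}:

  H_0: rank C_0 − rank ∂_1 = 12 − 10 = 2, and the invariant factors of ∂_1 are all 1, so H_0 = Z^2.
  H_1: rank ker ∂_1 − rank ∂_2 = (23 − 10) − 12 = 1, and ∂_2 has invariant factor 2 > 1, so H_1 = Z ⊕ Z/2.
  H_2: rank ker ∂_2 − rank ∂_3 = (12 − 12) − 0 = 0, and there is no ∂_3, so H_2 = 0.

As a check, the Euler characteristic is 12 − 23 + 12 = 1, which agrees with 2 − 1 + 0 = 1.
(K is a triangulation of the disjoint union of the real projective plane RP^2 and the circle S^1.)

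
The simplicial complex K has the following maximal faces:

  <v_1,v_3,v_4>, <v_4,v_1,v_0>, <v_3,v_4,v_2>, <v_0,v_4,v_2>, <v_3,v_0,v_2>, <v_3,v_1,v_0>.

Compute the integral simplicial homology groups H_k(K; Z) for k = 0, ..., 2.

H_0 ≅ Z,  H_1 = 0,  H_2 ≅ Z.

Take the total order v_0 < v_1 < v_2 < v_3 < v_4 on the vertex set. Then K (dimension 2) consists of the simplices:

  0-simplices (5): [v_0], [v_1], [v_2], [v_3], [v_4]
  1-simplices (9): [v_0,v_1], [v_0,v_2], [v_0,v_3], [v_0,v_4], [v_1,v_3], [v_1,v_4], [v_2,v_3], [v_2,v_4], [v_3,v_4]
  2-simplices (6): [v_0,v_1,v_3], [v_0,v_1,v_4], [v_0,v_2,v_3], [v_0,v_2,v_4], [v_1,v_3,v_4], [v_2,v_3,v_4]

giving chain groups C_0 ≅ Z^5, C_1 ≅ Z^9, C_2 ≅ Z^6.

∂_1: C_1 → C_0 sends each edge [p,q] (with p < q) to q − p. For instance
  ∂[v_0,v_1] = [v_1] − [v_0].
The resulting 5×9 matrix has rank 4, and its Smith normal form has invariant factors (1,1,1,1).

The boundary map ∂_2: C_2 → C_1 acts by ∂[p,q,r] = [q,r] − [p,r] + [p,q]. For instance
  ∂[v_2,v_3,v_4] = [v_3,v_4] − [v_2,v_4] + [v_2,v_3],
  ∂[v_0,v_1,v_4] = [v_1,v_4] − [v_0,v_4] + [v_0,v_1].
The 9×6 boundary matrix has rank 5 and Smith normal form diag(1,1,1,1,1).

Computing H_k = (kernel of ∂_k) / (image of ∂_{k+1}):

  H_0: rank C_0 − rank ∂_1 = 5 − 4 = 1, and the invariant factors of ∂_1 are all 1, so H_0 = Z.
  H_1: rank ker ∂_1 − rank ∂_2 = (9 − 4) − 5 = 0, and the invariant factors of ∂_2 are all 1, so H_1 = 0.
  H_2: rank ker ∂_2 − rank ∂_3 = (6 − 5) − 0 = 1, and there is no ∂_3, so H_2 = Z.

As a check, the Euler characteristic is 5 − 9 + 6 = 2, which agrees with 1 − 0 + 1 = 2.
(K is a triangulation of the 2-sphere S^2.)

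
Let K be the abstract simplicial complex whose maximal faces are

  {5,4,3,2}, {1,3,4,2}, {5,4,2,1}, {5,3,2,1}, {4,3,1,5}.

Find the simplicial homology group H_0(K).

Order the vertices as 1 < 2 < 3 < 4 < 5. Listing each simplex with vertices in this order, K has dimension 3 with simplices:

  0-simplices (5): [1], [2], [3], [4], [5]
  1-simplices (10): [1,2], [1,3], [1,4], [1,5], [2,3], [2,4], [2,5], [3,4], [3,5], [4,5]
  2-simplices (10): [1,2,3], [1,2,4], [1,2,5], [1,3,4], [1,3,5], [1,4,5], [2,3,4], [2,3,5], [2,4,5], [3,4,5]
  3-simplices (5): [1,2,3,4], [1,2,3,5], [1,2,4,5], [1,3,4,5], [2,3,4,5]

giving chain groups C_0 ≅ Z^5, C_1 ≅ Z^10, C_2 ≅ Z^10, C_3 ≅ Z^5.

Boundary ∂_1: C_1 → C_0 maps an edge to its endpoints' difference, ∂[p,q] = q − p.
The 5×10 boundary matrix has rank 4 and Smith normal form diag(1,1,1,1).

∂_2: C_2 → C_1 sends each 2-simplex [p,q,r] to [q,r] − [p,r] + [p,q]. For instance
  ∂[1,4,5] = [4,5] − [1,5] + [1,4],
  ∂[1,2,3] = [2,3] − [1,3] + [1,2].
The resulting 10×10 matrix has rank 6, and its Smith normal form has invariant factors (1,1,1,1,1,1).

∂_3: C_3 → C_2 sends each 3-simplex σ to the alternating sum Σ_i (−1)^i (σ with its i-th vertex removed). For instance
  ∂[1,2,3,5] = [2,3,5] − [1,3,5] + [1,2,5] − [1,2,3],
  ∂[1,2,4,5] = [2,4,5] − [1,4,5] + [1,2,5] − [1,2,4].
The resulting 10×5 matrix has rank 4, and its Smith normal form has invariant factors (1,1,1,1).

Reading off H_k = ker ∂_k / im ∂_{k+1}:

  H_0: rank C_0 − rank ∂_1 = 5 − 4 = 1, and the invariant factors of ∂_1 are all 1, so H_0 = Z.

H_0 ≅ Z.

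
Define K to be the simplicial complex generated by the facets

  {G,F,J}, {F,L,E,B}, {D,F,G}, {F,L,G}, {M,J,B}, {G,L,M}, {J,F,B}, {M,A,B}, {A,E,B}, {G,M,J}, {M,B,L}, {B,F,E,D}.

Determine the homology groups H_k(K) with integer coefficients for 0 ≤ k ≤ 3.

H_0 ≅ Z,  H_1 = 0,  H_2 ≅ Z,  H_3 = 0.

We work with the vertex ordering A < B < D < E < F < G < J < L < M. The simplices of K, each written with vertices in increasing order, are:

  0-simplices (9): A, B, D, E, F, G, J, L, M
  1-simplices (22): AB, AE, AM, BD, BE, BF, BJ, BL, BM, DE, DF, DG, EF, EL, FG, FJ, FL, GJ, GL, GM, JM, LM
  2-simplices (17): ABE, ABM, BDE, BDF, BEF, BEL, BFJ, BFL, BJM, BLM, DEF, DFG, EFL, FGJ, FGL, GJM, GLM
  3-simplices (2): BDEF, BEFL

so the chain groups are C_0 ≅ Z^9, C_1 ≅ Z^22, C_2 ≅ Z^17, C_3 ≅ Z^2.

∂_1: C_1 → C_0 sends each edge [p,q] (with p < q) to q − p. For instance
  ∂LM = M − L.
This gives a 9×22 integer matrix of rank 8; reducing to Smith normal form yields diagonal entries (1,1,1,1,1,1,1,1).

The boundary map ∂_2: C_2 → C_1 maps a triangle to the signed sum of its edges. For instance
  ∂BJM = JM − BM + BJ,
  ∂FGL = GL − FL + FG.
The resulting 22×17 matrix has rank 14, and its Smith normal form has invariant factors (1,1,1,1,1,1,1,1,1,1,1,1,1,1).

The boundary map ∂_3: C_3 → C_2 sends each 3-simplex σ to the alternating sum Σ_i (−1)^i (σ with its i-th vertex removed). For instance
  ∂BEFL = EFL − BFL + BEL − BEF,
  ∂BDEF = DEF − BEF + BDF − BDE.
The 17×2 boundary matrix has rank 2 and Smith normal form diag(1,1).

From H_k ≅ ker(∂_k) / im(∂_{k+1}) we obtain:

  H_0: rank C_0 − rank ∂_1 = 9 − 8 = 1, and the invariant factors of ∂_1 are all 1, so H_0 ≅ Z.
  H_1: rank ker ∂_1 − rank ∂_2 = (22 − 8) − 14 = 0, and the invariant factors of ∂_2 are all 1, so H_1 ≅ 0.
  H_2: rank ker ∂_2 − rank ∂_3 = (17 − 14) − 2 = 1, and the invariant factors of ∂_3 are all 1, so H_2 ≅ Z.
  H_3: rank ker ∂_3 − rank ∂_4 = (2 − 2) − 0 = 0, and there is no ∂_4, so H_3 ≅ 0.

As a check, the Euler characteristic is 9 − 22 + 17 − 2 = 2, which agrees with 1 − 0 + 1 − 0 = 2.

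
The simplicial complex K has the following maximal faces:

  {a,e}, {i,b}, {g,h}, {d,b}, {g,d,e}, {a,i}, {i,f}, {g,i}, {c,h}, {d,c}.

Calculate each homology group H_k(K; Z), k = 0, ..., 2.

H_0 = Z,  H_1 = Z^3,  H_2 = 0.

Fix the vertex order a < b < c < d < e < f < g < h < i and write every simplex with vertices in increasing order. Then dim K = 2 and the simplices of K are:

  0-simplices (9): a, b, c, d, e, f, g, h, i
  1-simplices (12): ae, ai, bd, bi, cd, ch, de, dg, eg, fi, gh, gi
  2-simplices (1): deg

Hence C_0 ≅ Z^9, C_1 ≅ Z^12, C_2 ≅ Z^1.

∂_1: C_1 → C_0 maps an edge to its endpoints' difference, ∂[p,q] = q − p.
This gives a 9×12 integer matrix of rank 8; reducing to Smith normal form yields diagonal entries (1,1,1,1,1,1,1,1).

∂_2: C_2 → C_1 maps a triangle to the signed sum of its edges. For instance
  ∂deg = eg − dg + de.
This gives a 12×1 integer matrix of rank 1; reducing to Smith normal form yields diagonal entries (1).

Now H_k = ker ∂_k / im ∂_{k+1}, so:

  H_0: rank C_0 − rank ∂_1 = 9 − 8 = 1, and the invariant factors of ∂_1 are all 1, so H_0 = Z.
  H_1: rank ker ∂_1 − rank ∂_2 = (12 − 8) − 1 = 3, and the invariant factors of ∂_2 are all 1, so H_1 = Z^3.
  H_2: rank ker ∂_2 − rank ∂_3 = (1 − 1) − 0 = 0, and there is no ∂_3, so H_2 = 0.

As a check, the Euler characteristic is 9 − 12 + 1 = -2, which agrees with 1 − 3 + 0 = -2.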